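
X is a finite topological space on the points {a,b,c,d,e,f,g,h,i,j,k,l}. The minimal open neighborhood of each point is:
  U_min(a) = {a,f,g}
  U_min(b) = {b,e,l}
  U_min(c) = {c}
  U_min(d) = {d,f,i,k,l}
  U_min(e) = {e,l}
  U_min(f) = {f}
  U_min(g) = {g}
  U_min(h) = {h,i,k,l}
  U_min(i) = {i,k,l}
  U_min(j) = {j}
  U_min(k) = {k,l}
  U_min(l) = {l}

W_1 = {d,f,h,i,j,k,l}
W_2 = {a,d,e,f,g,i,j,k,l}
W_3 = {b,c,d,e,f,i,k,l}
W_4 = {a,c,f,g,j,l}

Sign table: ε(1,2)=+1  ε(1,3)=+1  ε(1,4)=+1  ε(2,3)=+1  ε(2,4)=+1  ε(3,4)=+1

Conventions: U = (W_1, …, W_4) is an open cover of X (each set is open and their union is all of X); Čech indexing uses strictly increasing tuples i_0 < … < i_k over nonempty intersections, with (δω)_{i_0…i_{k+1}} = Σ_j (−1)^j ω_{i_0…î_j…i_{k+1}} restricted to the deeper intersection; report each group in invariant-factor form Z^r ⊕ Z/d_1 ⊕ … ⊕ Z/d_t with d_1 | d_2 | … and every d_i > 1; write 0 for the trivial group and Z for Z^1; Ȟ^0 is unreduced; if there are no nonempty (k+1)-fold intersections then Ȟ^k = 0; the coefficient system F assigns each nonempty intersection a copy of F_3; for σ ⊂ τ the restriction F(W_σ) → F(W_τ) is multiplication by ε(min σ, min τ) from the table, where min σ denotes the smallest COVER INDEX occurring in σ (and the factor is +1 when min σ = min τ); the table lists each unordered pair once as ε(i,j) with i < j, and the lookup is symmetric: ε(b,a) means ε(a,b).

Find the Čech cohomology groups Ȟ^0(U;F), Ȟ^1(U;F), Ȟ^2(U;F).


nonempty overlaps:
  W12={d,f,i,j,k,l} W13={d,f,i,k,l} W14={f,j,l} W23={d,e,f,i,k,l} W24={a,f,g,j,l} W34={c,f,l}
  W123={d,f,i,k,l} W124={f,j,l} W134={f,l} W234={f,l}
  W1234={f,l}
C dims 4,6,4,1; δ0: rk_F3 3; δ1: rk_F3 3; δ2: rk_F3 1
degree 0: 4−3−0 = 1 → Ȟ^0 ≅ Z/3
degree 1: 6−3−3 = 0 → Ȟ^1 ≅ 0
degree 2: 4−1−3 = 0 → Ȟ^2 ≅ 0

Ȟ^0(U;F) ≅ Z/3, Ȟ^1(U;F) ≅ 0 and Ȟ^2(U;F) ≅ 0


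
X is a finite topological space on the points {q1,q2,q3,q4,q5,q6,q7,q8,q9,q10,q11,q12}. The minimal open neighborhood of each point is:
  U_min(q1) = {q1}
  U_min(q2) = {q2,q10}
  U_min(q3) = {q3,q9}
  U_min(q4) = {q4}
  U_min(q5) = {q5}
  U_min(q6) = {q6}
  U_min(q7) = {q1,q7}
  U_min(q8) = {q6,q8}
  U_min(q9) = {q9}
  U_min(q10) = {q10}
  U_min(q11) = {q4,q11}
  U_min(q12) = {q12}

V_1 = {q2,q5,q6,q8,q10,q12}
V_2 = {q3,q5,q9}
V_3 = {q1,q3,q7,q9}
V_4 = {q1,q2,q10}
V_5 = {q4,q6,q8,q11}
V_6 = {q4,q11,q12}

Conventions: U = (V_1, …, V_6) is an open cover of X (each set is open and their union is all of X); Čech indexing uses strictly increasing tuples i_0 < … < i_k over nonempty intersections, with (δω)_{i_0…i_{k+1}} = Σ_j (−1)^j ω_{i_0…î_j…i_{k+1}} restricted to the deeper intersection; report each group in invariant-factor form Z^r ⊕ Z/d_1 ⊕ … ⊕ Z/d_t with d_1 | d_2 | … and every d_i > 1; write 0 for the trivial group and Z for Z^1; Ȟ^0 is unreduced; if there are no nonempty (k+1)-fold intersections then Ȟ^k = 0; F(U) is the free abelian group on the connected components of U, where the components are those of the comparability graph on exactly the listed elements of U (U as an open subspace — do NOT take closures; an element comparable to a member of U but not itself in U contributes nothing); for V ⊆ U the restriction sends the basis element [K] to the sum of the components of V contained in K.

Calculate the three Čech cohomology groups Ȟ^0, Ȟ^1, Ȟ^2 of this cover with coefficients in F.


Ȟ^0 ≅ Z^7,  Ȟ^1 ≅ 0,  Ȟ^2 ≅ 0

intersection data:
  V12={q5} V14={q2,q10} V15={q6,q8} V16={q12} V23={q3,q9} V34={q1} V56={q4,q11}
components per intersection:
  V1: {q2,q10} {q5} {q6,q8} {q12}
  V2: {q3,q9} {q5}
  V3: {q1,q7} {q3,q9}
  V4: {q1} {q2,q10}
  V5: {q4,q11} {q6,q8}
  V6: {q4,q11} {q12}
  V12: {q5}
  V14: {q2,q10}
  V15: {q6,q8}
  V16: {q12}
  V23: {q3,q9}
  V34: {q1}
  V56: {q4,q11}
C dims 14,7; δ0: rk 7, SNF 1^7
Ȟ^0 = (14 − 7) − 0 = 7, so Ȟ^0 ≅ Z^7
Ȟ^1 = (7 − 0) − 7 = 0, so Ȟ^1 ≅ 0
Ȟ^2 = (0 − 0) − 0 = 0, so Ȟ^2 ≅ 0


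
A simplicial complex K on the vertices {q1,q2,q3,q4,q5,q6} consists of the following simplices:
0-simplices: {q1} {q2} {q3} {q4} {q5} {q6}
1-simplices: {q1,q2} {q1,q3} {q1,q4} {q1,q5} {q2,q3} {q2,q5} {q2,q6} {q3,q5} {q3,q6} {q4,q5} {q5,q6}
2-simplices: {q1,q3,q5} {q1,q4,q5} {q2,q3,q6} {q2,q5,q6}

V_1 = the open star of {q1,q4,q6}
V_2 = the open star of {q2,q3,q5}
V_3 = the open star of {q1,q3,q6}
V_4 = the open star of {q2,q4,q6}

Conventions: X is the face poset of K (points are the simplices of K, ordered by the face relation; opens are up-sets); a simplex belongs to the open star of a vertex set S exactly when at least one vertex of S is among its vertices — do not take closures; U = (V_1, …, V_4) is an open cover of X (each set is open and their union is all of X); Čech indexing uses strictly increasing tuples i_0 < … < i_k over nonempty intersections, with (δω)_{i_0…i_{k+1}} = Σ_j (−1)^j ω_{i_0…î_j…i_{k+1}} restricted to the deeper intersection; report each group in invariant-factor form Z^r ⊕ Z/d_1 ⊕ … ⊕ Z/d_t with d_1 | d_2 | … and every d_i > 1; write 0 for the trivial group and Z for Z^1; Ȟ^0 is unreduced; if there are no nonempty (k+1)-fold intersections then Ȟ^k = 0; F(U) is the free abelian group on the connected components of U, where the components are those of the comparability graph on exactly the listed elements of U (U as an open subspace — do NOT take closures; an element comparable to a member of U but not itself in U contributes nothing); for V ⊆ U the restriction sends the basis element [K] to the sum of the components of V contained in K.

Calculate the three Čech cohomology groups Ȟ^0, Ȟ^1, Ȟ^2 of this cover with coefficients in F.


Ȟ^0(U;F) ≅ Z, Ȟ^1(U;F) ≅ Z, Ȟ^2(U;F) ≅ 0

cover nerve:
  V1={{q1},{q4},{q6},{q1,q2},{q1,q3},{q1,q4},{q1,q5},{q2,q6},{q3,q6},{q4,q5},{q5,q6},{q1,q3,q5},{q1,q4,q5},{q2,q3,q6},{q2,q5,q6}} V2={{q2},{q3},{q5},{q1,q2},{q1,q3},{q1,q5},{q2,q3},{q2,q5},{q2,q6},{q3,q5},{q3,q6},{q4,q5},{q5,q6},{q1,q3,q5},{q1,q4,q5},{q2,q3,q6},{q2,q5,q6}} V3={{q1},{q3},{q6},{q1,q2},{q1,q3},{q1,q4},{q1,q5},{q2,q3},{q2,q6},{q3,q5},{q3,q6},{q5,q6},{q1,q3,q5},{q1,q4,q5},{q2,q3,q6},{q2,q5,q6}} V4={{q2},{q4},{q6},{q1,q2},{q1,q4},{q2,q3},{q2,q5},{q2,q6},{q3,q6},{q4,q5},{q5,q6},{q1,q4,q5},{q2,q3,q6},{q2,q5,q6}}
  V12={{q1,q2},{q1,q3},{q1,q5},{q2,q6},{q3,q6},{q4,q5},{q5,q6},{q1,q3,q5},{q1,q4,q5},{q2,q3,q6},{q2,q5,q6}} V13={{q1},{q6},{q1,q2},{q1,q3},{q1,q4},{q1,q5},{q2,q6},{q3,q6},{q5,q6},{q1,q3,q5},{q1,q4,q5},{q2,q3,q6},{q2,q5,q6}} V14={{q4},{q6},{q1,q2},{q1,q4},{q2,q6},{q3,q6},{q4,q5},{q5,q6},{q1,q4,q5},{q2,q3,q6},{q2,q5,q6}} V23={{q3},{q1,q2},{q1,q3},{q1,q5},{q2,q3},{q2,q6},{q3,q5},{q3,q6},{q5,q6},{q1,q3,q5},{q1,q4,q5},{q2,q3,q6},{q2,q5,q6}} V24={{q2},{q1,q2},{q2,q3},{q2,q5},{q2,q6},{q3,q6},{q4,q5},{q5,q6},{q1,q4,q5},{q2,q3,q6},{q2,q5,q6}} V34={{q6},{q1,q2},{q1,q4},{q2,q3},{q2,q6},{q3,q6},{q5,q6},{q1,q4,q5},{q2,q3,q6},{q2,q5,q6}}
  V123={{q1,q2},{q1,q3},{q1,q5},{q2,q6},{q3,q6},{q5,q6},{q1,q3,q5},{q1,q4,q5},{q2,q3,q6},{q2,q5,q6}} V124={{q1,q2},{q2,q6},{q3,q6},{q4,q5},{q5,q6},{q1,q4,q5},{q2,q3,q6},{q2,q5,q6}} V134={{q6},{q1,q2},{q1,q4},{q2,q6},{q3,q6},{q5,q6},{q1,q4,q5},{q2,q3,q6},{q2,q5,q6}} V234={{q1,q2},{q2,q3},{q2,q6},{q3,q6},{q5,q6},{q1,q4,q5},{q2,q3,q6},{q2,q5,q6}}
  V1234={{q1,q2},{q2,q6},{q3,q6},{q5,q6},{q1,q4,q5},{q2,q3,q6},{q2,q5,q6}}
components per intersection:
  V1: {{q1},{q4},{q1,q2},{q1,q3},{q1,q4},{q1,q5},{q4,q5},{q1,q3,q5},{q1,q4,q5}} {{q6},{q2,q6},{q3,q6},{q5,q6},{q2,q3,q6},{q2,q5,q6}}
  V2: {{q2},{q3},{q5},{q1,q2},{q1,q3},{q1,q5},{q2,q3},{q2,q5},{q2,q6},{q3,q5},{q3,q6},{q4,q5},{q5,q6},{q1,q3,q5},{q1,q4,q5},{q2,q3,q6},{q2,q5,q6}}
  V3: {{q1},{q3},{q6},{q1,q2},{q1,q3},{q1,q4},{q1,q5},{q2,q3},{q2,q6},{q3,q5},{q3,q6},{q5,q6},{q1,q3,q5},{q1,q4,q5},{q2,q3,q6},{q2,q5,q6}}
  V4: {{q2},{q6},{q1,q2},{q2,q3},{q2,q5},{q2,q6},{q3,q6},{q5,q6},{q2,q3,q6},{q2,q5,q6}} {{q4},{q1,q4},{q4,q5},{q1,q4,q5}}
  V12: {{q1,q2}} {{q1,q3},{q1,q5},{q4,q5},{q1,q3,q5},{q1,q4,q5}} {{q2,q6},{q3,q6},{q5,q6},{q2,q3,q6},{q2,q5,q6}}
  V13: {{q1},{q1,q2},{q1,q3},{q1,q4},{q1,q5},{q1,q3,q5},{q1,q4,q5}} {{q6},{q2,q6},{q3,q6},{q5,q6},{q2,q3,q6},{q2,q5,q6}}
  V14: {{q4},{q1,q4},{q4,q5},{q1,q4,q5}} {{q6},{q2,q6},{q3,q6},{q5,q6},{q2,q3,q6},{q2,q5,q6}} {{q1,q2}}
  V23: {{q3},{q1,q3},{q1,q5},{q2,q3},{q2,q6},{q3,q5},{q3,q6},{q5,q6},{q1,q3,q5},{q1,q4,q5},{q2,q3,q6},{q2,q5,q6}} {{q1,q2}}
  V24: {{q2},{q1,q2},{q2,q3},{q2,q5},{q2,q6},{q3,q6},{q5,q6},{q2,q3,q6},{q2,q5,q6}} {{q4,q5},{q1,q4,q5}}
  V34: {{q6},{q2,q3},{q2,q6},{q3,q6},{q5,q6},{q2,q3,q6},{q2,q5,q6}} {{q1,q2}} {{q1,q4},{q1,q4,q5}}
  V123: {{q1,q2}} {{q1,q3},{q1,q5},{q1,q3,q5},{q1,q4,q5}} {{q2,q6},{q3,q6},{q5,q6},{q2,q3,q6},{q2,q5,q6}}
  V124: {{q1,q2}} {{q2,q6},{q3,q6},{q5,q6},{q2,q3,q6},{q2,q5,q6}} {{q4,q5},{q1,q4,q5}}
  V134: {{q6},{q2,q6},{q3,q6},{q5,q6},{q2,q3,q6},{q2,q5,q6}} {{q1,q2}} {{q1,q4},{q1,q4,q5}}
  V234: {{q1,q2}} {{q2,q3},{q2,q6},{q3,q6},{q5,q6},{q2,q3,q6},{q2,q5,q6}} {{q1,q4,q5}}
  V1234: {{q1,q2}} {{q2,q6},{q3,q6},{q5,q6},{q2,q3,q6},{q2,q5,q6}} {{q1,q4,q5}}
C dims 6,15,12,3; δ0: rk 5, SNF 1^5; δ1: rk 9, SNF 1^9; δ2: rk 3, SNF 1^3
Ȟ^0: (6−5)−0=1 ⇒ Z
Ȟ^1: (15−9)−5=1 ⇒ Z
Ȟ^2: (12−3)−9=0 ⇒ 0


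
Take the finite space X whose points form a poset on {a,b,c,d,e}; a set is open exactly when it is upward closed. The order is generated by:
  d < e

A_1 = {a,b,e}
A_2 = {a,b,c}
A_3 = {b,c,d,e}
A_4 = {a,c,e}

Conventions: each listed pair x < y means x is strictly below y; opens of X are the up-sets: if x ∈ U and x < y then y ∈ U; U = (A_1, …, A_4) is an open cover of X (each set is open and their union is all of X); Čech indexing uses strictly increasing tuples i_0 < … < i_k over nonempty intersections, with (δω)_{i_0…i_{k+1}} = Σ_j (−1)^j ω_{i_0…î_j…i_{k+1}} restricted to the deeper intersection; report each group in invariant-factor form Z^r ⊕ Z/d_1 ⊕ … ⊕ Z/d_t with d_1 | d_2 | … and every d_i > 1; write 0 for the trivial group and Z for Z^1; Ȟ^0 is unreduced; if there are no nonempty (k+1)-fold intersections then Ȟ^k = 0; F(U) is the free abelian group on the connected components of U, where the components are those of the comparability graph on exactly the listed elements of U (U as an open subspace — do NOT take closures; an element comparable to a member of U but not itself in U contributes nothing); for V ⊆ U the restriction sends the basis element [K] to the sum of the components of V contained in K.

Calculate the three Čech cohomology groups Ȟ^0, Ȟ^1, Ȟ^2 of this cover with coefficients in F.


Ȟ^0 ≅ Z^4,  Ȟ^1 ≅ 0,  Ȟ^2 ≅ 0

nonempty overlaps:
  A12={a,b} A13={b,e} A14={a,e} A23={b,c} A24={a,c} A34={c,e}
  A123={b} A124={a} A134={e} A234={c}
components per intersection:
  A1: {a} {b} {e}
  A2: {a} {b} {c}
  A3: {b} {c} {d,e}
  A4: {a} {c} {e}
  A12: {a} {b}
  A13: {b} {e}
  A14: {a} {e}
  A23: {b} {c}
  A24: {a} {c}
  A34: {c} {e}
  A123: {b}
  A124: {a}
  A134: {e}
  A234: {c}
C dims 12,12,4; δ0: rk 8, SNF 1^8; δ1: rk 4, SNF 1^4
degree 0: 12−8−0 = 4 → Ȟ^0 ≅ Z^4
degree 1: 12−4−8 = 0 → Ȟ^1 ≅ 0
degree 2: 4−0−4 = 0 → Ȟ^2 ≅ 0


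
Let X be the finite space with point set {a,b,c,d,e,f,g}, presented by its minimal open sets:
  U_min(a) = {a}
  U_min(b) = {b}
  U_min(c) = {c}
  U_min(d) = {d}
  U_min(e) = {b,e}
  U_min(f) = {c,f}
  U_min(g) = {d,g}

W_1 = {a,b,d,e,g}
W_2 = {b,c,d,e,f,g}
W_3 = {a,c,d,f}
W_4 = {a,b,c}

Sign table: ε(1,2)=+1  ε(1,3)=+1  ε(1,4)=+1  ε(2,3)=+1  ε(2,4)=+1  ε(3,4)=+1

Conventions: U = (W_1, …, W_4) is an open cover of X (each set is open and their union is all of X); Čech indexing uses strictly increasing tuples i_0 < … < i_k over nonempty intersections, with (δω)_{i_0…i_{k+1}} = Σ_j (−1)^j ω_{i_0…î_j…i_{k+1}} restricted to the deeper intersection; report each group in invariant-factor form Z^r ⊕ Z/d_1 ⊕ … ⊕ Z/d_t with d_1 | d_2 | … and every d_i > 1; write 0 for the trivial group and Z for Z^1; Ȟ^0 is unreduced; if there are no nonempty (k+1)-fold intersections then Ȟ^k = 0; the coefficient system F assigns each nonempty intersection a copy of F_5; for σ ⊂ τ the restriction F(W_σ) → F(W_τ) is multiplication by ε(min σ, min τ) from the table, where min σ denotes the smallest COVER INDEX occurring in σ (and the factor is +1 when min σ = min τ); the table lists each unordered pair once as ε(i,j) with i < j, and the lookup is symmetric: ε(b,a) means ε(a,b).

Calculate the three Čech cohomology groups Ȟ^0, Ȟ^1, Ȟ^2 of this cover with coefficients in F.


Ȟ^0 ≅ Z/5, Ȟ^1 ≅ 0 and Ȟ^2 ≅ Z/5

nonempty intersections:
  W12={b,d,e,g} W13={a,d} W14={a,b} W23={c,d,f} W24={b,c} W34={a,c}
  W123={d} W124={b} W134={a} W234={c}
C dims 4,6,4; δ0: rk_F5 3; δ1: rk_F5 3
Ȟ^0: (4−3)−0=1 ⇒ Z/5
Ȟ^1: (6−3)−3=0 ⇒ 0
Ȟ^2: (4−0)−3=1 ⇒ Z/5


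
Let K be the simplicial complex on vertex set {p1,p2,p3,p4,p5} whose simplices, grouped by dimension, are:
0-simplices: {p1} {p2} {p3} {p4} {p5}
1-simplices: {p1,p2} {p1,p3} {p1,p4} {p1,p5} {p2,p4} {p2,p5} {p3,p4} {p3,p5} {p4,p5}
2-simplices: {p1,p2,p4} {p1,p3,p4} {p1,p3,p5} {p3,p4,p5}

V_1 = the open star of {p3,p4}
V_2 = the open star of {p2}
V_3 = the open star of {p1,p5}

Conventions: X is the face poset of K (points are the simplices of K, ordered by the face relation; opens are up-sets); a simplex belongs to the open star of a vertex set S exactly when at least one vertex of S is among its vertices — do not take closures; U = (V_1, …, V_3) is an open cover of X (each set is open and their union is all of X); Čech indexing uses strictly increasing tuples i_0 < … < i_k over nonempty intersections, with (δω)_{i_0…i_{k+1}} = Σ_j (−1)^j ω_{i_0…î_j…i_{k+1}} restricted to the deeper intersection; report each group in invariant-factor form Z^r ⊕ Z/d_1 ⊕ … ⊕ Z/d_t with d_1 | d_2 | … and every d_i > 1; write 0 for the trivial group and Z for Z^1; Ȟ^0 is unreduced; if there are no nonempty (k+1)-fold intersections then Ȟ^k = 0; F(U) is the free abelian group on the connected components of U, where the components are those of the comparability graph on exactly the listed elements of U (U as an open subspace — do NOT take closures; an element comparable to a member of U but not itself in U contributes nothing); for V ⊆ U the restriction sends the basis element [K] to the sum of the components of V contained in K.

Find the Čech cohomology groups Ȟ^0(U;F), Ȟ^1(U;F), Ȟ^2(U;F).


Ȟ^0 = Z,  Ȟ^1 = Z,  Ȟ^2 = 0

nerve simplices:
  V1={{p3},{p4},{p1,p3},{p1,p4},{p2,p4},{p3,p4},{p3,p5},{p4,p5},{p1,p2,p4},{p1,p3,p4},{p1,p3,p5},{p3,p4,p5}} V2={{p2},{p1,p2},{p2,p4},{p2,p5},{p1,p2,p4}} V3={{p1},{p5},{p1,p2},{p1,p3},{p1,p4},{p1,p5},{p2,p5},{p3,p5},{p4,p5},{p1,p2,p4},{p1,p3,p4},{p1,p3,p5},{p3,p4,p5}}
  V12={{p2,p4},{p1,p2,p4}} V13={{p1,p3},{p1,p4},{p3,p5},{p4,p5},{p1,p2,p4},{p1,p3,p4},{p1,p3,p5},{p3,p4,p5}} V23={{p1,p2},{p2,p5},{p1,p2,p4}}
  V123={{p1,p2,p4}}
components per intersection:
  V1: {{p3},{p4},{p1,p3},{p1,p4},{p2,p4},{p3,p4},{p3,p5},{p4,p5},{p1,p2,p4},{p1,p3,p4},{p1,p3,p5},{p3,p4,p5}}
  V2: {{p2},{p1,p2},{p2,p4},{p2,p5},{p1,p2,p4}}
  V3: {{p1},{p5},{p1,p2},{p1,p3},{p1,p4},{p1,p5},{p2,p5},{p3,p5},{p4,p5},{p1,p2,p4},{p1,p3,p4},{p1,p3,p5},{p3,p4,p5}}
  V12: {{p2,p4},{p1,p2,p4}}
  V13: {{p1,p3},{p1,p4},{p3,p5},{p4,p5},{p1,p2,p4},{p1,p3,p4},{p1,p3,p5},{p3,p4,p5}}
  V23: {{p1,p2},{p1,p2,p4}} {{p2,p5}}
  V123: {{p1,p2,p4}}
C dims 3,4,1; δ0: rk 2, SNF 1^2; δ1: rk 1, SNF 1^1
degree 0: 3−2−0 = 1 → Ȟ^0 ≅ Z
degree 1: 4−1−2 = 1 → Ȟ^1 ≅ Z
degree 2: 1−0−1 = 0 → Ȟ^2 ≅ 0


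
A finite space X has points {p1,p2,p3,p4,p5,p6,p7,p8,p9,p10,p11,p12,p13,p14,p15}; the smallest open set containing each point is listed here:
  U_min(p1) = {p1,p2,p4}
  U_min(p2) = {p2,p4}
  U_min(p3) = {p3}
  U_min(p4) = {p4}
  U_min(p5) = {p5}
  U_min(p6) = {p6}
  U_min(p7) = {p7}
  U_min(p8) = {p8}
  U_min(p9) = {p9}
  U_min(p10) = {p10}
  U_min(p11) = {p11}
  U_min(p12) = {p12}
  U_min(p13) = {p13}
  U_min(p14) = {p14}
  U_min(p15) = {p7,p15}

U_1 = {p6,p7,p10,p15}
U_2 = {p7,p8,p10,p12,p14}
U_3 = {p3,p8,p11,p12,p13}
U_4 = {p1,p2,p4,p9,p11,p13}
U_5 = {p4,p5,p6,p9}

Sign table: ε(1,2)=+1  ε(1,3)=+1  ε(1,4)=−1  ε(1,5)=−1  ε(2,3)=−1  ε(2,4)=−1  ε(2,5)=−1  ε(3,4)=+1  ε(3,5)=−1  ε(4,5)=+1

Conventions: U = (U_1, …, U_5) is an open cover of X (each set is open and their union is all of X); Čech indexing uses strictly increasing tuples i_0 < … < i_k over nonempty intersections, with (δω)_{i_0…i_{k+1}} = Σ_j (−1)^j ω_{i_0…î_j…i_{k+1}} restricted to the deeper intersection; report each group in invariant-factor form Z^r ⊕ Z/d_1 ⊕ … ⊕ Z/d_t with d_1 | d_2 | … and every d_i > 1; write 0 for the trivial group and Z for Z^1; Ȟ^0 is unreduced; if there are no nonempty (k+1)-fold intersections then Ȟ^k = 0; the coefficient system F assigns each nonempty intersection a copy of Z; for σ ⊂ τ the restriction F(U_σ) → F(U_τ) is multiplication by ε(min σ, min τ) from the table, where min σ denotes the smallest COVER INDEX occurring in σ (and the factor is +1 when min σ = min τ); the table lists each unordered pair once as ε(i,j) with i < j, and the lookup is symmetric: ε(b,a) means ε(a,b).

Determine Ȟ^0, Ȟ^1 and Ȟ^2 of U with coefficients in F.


intersection data:
  U12={p7,p10} U15={p6} U23={p8,p12} U34={p11,p13} U45={p4,p9}
C dims 5,5; δ0: rk 4, SNF 1^4
Ȟ^0 = (5 − 4) − 0 = 1, so Ȟ^0 ≅ Z
Ȟ^1 = (5 − 0) − 4 = 1, so Ȟ^1 ≅ Z
Ȟ^2 = (0 − 0) − 0 = 0, so Ȟ^2 ≅ 0

Ȟ^0 = Z,  Ȟ^1 = Z,  Ȟ^2 = 0


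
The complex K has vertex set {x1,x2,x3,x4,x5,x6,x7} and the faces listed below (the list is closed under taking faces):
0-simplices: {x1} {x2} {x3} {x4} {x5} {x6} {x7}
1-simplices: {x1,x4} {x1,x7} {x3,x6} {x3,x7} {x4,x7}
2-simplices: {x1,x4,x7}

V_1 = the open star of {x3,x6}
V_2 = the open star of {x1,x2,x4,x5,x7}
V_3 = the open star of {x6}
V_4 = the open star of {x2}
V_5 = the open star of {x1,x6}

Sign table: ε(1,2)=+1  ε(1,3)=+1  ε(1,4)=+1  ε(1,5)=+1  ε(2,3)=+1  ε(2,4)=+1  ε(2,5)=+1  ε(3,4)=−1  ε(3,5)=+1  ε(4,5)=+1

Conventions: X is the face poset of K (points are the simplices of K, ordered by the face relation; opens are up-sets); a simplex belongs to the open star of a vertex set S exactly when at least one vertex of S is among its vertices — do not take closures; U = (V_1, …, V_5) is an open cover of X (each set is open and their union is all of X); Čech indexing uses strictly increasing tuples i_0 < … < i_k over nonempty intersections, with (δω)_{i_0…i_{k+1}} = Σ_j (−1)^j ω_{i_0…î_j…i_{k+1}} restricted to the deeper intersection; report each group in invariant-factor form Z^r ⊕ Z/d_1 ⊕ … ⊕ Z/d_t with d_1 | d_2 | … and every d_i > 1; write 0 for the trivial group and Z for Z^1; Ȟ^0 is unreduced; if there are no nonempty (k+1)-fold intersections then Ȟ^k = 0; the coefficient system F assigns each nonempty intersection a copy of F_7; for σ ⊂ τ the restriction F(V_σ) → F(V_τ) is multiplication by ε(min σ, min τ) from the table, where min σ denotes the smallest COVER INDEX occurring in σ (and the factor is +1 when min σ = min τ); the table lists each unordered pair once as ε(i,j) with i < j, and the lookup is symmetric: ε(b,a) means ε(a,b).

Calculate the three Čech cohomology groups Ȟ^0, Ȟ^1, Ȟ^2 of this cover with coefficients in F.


Ȟ^0(U;F) ≅ Z/7, Ȟ^1(U;F) ≅ Z/7, Ȟ^2(U;F) ≅ 0

nonempty overlaps:
  V1={{x3},{x6},{x3,x6},{x3,x7}} V2={{x1},{x2},{x4},{x5},{x7},{x1,x4},{x1,x7},{x3,x7},{x4,x7},{x1,x4,x7}} V3={{x6},{x3,x6}} V4={{x2}} V5={{x1},{x6},{x1,x4},{x1,x7},{x3,x6},{x1,x4,x7}}
  V12={{x3,x7}} V13={{x6},{x3,x6}} V15={{x6},{x3,x6}} V24={{x2}} V25={{x1},{x1,x4},{x1,x7},{x1,x4,x7}} V35={{x6},{x3,x6}}
  V135={{x6},{x3,x6}}
C dims 5,6,1; δ0: rk_F7 4; δ1: rk_F7 1
degree 0: 5−4−0 = 1 → Ȟ^0 ≅ Z/7
degree 1: 6−1−4 = 1 → Ȟ^1 ≅ Z/7
degree 2: 1−0−1 = 0 → Ȟ^2 ≅ 0


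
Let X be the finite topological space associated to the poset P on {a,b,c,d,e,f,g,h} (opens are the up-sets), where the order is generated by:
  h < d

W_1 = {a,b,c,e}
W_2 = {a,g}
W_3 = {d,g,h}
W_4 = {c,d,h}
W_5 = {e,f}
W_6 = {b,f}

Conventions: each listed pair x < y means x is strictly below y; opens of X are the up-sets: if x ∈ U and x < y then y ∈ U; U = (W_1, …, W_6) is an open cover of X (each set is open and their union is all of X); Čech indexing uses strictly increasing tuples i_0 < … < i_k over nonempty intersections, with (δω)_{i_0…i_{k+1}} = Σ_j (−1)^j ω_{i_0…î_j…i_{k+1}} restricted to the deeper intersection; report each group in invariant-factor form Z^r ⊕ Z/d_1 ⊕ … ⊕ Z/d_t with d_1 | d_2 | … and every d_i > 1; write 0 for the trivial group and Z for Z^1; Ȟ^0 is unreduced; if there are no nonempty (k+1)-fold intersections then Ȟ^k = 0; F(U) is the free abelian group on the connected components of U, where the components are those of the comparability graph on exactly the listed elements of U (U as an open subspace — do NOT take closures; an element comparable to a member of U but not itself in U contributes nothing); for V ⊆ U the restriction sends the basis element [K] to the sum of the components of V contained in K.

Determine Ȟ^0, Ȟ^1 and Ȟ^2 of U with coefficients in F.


Ȟ^0 ≅ Z^7, Ȟ^1 ≅ 0 and Ȟ^2 ≅ 0

cover nerve:
  W12={a} W14={c} W15={e} W16={b} W23={g} W34={d,h} W56={f}
components per intersection:
  W1: {a} {b} {c} {e}
  W2: {a} {g}
  W3: {d,h} {g}
  W4: {c} {d,h}
  W5: {e} {f}
  W6: {b} {f}
  W12: {a}
  W14: {c}
  W15: {e}
  W16: {b}
  W23: {g}
  W34: {d,h}
  W56: {f}
C dims 14,7; δ0: rk 7, SNF 1^7
Ȟ^0: (14−7)−0=7 ⇒ Z^7
Ȟ^1: (7−0)−7=0 ⇒ 0
Ȟ^2: (0−0)−0=0 ⇒ 0


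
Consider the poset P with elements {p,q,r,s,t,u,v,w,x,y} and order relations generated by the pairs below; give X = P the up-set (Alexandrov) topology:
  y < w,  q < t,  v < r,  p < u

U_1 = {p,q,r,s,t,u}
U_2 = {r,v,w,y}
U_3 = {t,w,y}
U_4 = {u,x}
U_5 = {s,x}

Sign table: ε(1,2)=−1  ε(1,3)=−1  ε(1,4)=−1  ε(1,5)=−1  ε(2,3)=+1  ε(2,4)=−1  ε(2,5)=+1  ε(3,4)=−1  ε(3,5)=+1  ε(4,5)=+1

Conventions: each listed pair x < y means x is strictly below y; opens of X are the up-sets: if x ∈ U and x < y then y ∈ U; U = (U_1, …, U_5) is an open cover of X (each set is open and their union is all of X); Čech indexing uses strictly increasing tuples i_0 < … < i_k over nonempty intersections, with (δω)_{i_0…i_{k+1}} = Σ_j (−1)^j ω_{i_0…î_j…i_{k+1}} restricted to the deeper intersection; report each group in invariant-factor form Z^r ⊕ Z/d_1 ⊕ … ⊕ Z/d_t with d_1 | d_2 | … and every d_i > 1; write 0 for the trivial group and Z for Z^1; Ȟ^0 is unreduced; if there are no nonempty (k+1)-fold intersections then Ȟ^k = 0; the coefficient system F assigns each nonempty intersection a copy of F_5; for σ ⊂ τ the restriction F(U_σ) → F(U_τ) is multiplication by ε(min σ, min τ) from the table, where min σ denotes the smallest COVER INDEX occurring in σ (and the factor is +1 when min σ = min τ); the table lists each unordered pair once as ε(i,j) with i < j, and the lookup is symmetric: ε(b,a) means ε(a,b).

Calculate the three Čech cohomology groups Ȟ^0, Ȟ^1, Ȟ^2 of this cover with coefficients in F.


Ȟ^0 ≅ Z/5,  Ȟ^1 ≅ Z/5 ⊕ Z/5,  Ȟ^2 ≅ 0

cover nerve:
  U12={r} U13={t} U14={u} U15={s} U23={w,y} U45={x}
C dims 5,6; δ0: rk_F5 4
Ȟ^0: (5−4)−0=1 ⇒ Z/5
Ȟ^1: (6−0)−4=2 ⇒ Z/5 ⊕ Z/5
Ȟ^2: (0−0)−0=0 ⇒ 0


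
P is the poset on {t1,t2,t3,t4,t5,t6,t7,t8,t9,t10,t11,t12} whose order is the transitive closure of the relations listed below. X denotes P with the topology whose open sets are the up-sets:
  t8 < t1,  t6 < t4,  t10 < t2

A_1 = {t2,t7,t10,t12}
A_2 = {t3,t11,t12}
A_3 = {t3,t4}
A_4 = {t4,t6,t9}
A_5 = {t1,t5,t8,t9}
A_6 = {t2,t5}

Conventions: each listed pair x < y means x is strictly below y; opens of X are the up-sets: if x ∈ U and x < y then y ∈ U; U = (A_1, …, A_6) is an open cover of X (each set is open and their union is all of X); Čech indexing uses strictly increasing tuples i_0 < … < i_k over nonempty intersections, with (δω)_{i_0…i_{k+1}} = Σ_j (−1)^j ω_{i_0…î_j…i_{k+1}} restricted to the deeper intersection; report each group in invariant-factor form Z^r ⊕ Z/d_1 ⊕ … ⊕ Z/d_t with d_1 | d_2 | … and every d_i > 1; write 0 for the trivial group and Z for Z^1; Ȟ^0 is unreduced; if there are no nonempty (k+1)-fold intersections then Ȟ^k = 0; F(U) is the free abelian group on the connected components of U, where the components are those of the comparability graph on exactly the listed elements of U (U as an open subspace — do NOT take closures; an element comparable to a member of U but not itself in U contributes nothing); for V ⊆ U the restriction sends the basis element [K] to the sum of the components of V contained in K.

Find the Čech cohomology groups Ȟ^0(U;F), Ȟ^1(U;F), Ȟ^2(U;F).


Ȟ^0 = Z^9,  Ȟ^1 = 0,  Ȟ^2 = 0

nerve simplices:
  A12={t12} A16={t2} A23={t3} A34={t4} A45={t9} A56={t5}
components per intersection:
  A1: {t2,t10} {t7} {t12}
  A2: {t3} {t11} {t12}
  A3: {t3} {t4}
  A4: {t4,t6} {t9}
  A5: {t1,t8} {t5} {t9}
  A6: {t2} {t5}
  A12: {t12}
  A16: {t2}
  A23: {t3}
  A34: {t4}
  A45: {t9}
  A56: {t5}
C dims 15,6; δ0: rk 6, SNF 1^6
degree 0: 15−6−0 = 9 → Ȟ^0 ≅ Z^9
degree 1: 6−0−6 = 0 → Ȟ^1 ≅ 0
degree 2: 0−0−0 = 0 → Ȟ^2 ≅ 0


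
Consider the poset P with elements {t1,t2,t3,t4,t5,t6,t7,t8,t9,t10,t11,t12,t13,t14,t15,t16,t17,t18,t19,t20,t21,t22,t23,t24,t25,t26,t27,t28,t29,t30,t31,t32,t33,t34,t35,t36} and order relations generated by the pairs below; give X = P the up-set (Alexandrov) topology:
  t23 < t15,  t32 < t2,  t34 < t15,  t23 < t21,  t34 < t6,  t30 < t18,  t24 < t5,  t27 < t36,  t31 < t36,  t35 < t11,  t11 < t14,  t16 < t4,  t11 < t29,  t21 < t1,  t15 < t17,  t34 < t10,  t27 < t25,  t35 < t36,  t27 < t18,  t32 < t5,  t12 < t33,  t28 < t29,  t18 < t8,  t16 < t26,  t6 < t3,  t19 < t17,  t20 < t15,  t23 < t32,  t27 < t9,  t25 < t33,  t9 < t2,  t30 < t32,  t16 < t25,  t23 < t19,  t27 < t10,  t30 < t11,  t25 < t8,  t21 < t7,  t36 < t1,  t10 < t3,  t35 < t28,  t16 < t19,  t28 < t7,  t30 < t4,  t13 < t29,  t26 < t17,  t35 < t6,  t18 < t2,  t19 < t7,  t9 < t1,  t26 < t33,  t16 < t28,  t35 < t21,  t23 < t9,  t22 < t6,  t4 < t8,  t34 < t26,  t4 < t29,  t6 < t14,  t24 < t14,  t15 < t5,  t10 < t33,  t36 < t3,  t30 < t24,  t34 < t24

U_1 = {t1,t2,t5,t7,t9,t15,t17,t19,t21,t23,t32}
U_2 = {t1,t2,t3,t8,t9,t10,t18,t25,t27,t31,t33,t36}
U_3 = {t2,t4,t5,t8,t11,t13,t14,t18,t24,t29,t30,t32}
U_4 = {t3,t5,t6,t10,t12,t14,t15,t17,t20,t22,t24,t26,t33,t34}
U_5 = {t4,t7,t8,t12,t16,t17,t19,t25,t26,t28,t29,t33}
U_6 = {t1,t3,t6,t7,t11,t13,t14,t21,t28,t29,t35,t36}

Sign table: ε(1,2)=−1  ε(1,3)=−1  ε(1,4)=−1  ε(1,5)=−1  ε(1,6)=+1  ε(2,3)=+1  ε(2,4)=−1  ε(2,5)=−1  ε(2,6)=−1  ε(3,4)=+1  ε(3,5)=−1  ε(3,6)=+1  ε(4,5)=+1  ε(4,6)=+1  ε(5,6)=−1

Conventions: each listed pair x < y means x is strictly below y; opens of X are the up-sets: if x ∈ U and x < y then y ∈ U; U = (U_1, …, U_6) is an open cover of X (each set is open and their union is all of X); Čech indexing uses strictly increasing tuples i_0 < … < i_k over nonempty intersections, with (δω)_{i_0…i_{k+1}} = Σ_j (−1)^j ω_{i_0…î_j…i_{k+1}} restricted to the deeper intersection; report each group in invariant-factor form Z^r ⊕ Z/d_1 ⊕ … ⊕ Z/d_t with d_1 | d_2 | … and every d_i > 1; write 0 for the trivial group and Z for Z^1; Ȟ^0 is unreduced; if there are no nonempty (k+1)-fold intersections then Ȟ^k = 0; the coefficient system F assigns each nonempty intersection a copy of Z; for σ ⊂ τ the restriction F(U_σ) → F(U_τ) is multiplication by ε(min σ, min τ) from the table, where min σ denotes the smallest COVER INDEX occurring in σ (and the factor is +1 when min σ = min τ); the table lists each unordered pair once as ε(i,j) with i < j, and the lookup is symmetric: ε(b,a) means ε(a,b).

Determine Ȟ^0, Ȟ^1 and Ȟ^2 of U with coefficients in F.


intersection data:
  U12={t1,t2,t9} U13={t2,t5,t32} U14={t5,t15,t17} U15={t7,t17,t19} U16={t1,t7,t21} U23={t2,t8,t18} U24={t3,t10,t33} U25={t8,t25,t33} U26={t1,t3,t36} U34={t5,t14,t24} U35={t4,t8,t29} U36={t11,t13,t14,t29} U45={t12,t17,t26,t33} U46={t3,t6,t14} U56={t7,t28,t29}
  U123={t2} U126={t1} U134={t5} U145={t17} U156={t7} U235={t8} U245={t33} U246={t3} U346={t14} U356={t29}
C dims 6,15,10; δ0: rk 6, SNF 1^5·2; δ1: rk 9, SNF 1^9
Ȟ^0 = (6 − 6) − 0 = 0, so Ȟ^0 ≅ 0
Ȟ^1 = (15 − 9) − 6 = 0 plus torsion [2], so Ȟ^1 ≅ Z/2
Ȟ^2 = (10 − 0) − 9 = 1, so Ȟ^2 ≅ Z

Ȟ^0 ≅ 0, Ȟ^1 ≅ Z/2 and Ȟ^2 ≅ Z


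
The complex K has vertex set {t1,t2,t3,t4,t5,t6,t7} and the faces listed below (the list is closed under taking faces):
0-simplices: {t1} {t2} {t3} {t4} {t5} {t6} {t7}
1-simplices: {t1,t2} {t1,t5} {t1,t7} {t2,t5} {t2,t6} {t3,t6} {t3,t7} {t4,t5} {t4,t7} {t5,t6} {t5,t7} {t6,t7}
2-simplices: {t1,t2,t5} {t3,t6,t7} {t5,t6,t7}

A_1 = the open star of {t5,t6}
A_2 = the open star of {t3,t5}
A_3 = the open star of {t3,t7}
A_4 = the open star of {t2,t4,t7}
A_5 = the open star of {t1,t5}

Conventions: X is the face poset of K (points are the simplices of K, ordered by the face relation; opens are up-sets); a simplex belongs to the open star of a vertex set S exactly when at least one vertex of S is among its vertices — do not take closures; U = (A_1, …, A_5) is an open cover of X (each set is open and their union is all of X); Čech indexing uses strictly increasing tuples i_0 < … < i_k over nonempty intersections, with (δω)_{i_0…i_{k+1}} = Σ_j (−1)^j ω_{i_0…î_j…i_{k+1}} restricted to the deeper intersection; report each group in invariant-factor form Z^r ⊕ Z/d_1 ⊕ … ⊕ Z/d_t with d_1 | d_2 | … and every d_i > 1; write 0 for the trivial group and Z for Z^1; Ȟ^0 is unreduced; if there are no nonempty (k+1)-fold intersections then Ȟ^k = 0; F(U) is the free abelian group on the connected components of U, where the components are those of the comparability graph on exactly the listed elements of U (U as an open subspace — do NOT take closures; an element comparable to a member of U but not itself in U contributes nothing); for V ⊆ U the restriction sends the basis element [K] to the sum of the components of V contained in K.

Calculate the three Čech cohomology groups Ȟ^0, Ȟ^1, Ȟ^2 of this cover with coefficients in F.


nerve simplices:
  A1={{t5},{t6},{t1,t5},{t2,t5},{t2,t6},{t3,t6},{t4,t5},{t5,t6},{t5,t7},{t6,t7},{t1,t2,t5},{t3,t6,t7},{t5,t6,t7}} A2={{t3},{t5},{t1,t5},{t2,t5},{t3,t6},{t3,t7},{t4,t5},{t5,t6},{t5,t7},{t1,t2,t5},{t3,t6,t7},{t5,t6,t7}} A3={{t3},{t7},{t1,t7},{t3,t6},{t3,t7},{t4,t7},{t5,t7},{t6,t7},{t3,t6,t7},{t5,t6,t7}} A4={{t2},{t4},{t7},{t1,t2},{t1,t7},{t2,t5},{t2,t6},{t3,t7},{t4,t5},{t4,t7},{t5,t7},{t6,t7},{t1,t2,t5},{t3,t6,t7},{t5,t6,t7}} A5={{t1},{t5},{t1,t2},{t1,t5},{t1,t7},{t2,t5},{t4,t5},{t5,t6},{t5,t7},{t1,t2,t5},{t5,t6,t7}}
  A12={{t5},{t1,t5},{t2,t5},{t3,t6},{t4,t5},{t5,t6},{t5,t7},{t1,t2,t5},{t3,t6,t7},{t5,t6,t7}} A13={{t3,t6},{t5,t7},{t6,t7},{t3,t6,t7},{t5,t6,t7}} A14={{t2,t5},{t2,t6},{t4,t5},{t5,t7},{t6,t7},{t1,t2,t5},{t3,t6,t7},{t5,t6,t7}} A15={{t5},{t1,t5},{t2,t5},{t4,t5},{t5,t6},{t5,t7},{t1,t2,t5},{t5,t6,t7}} A23={{t3},{t3,t6},{t3,t7},{t5,t7},{t3,t6,t7},{t5,t6,t7}} A24={{t2,t5},{t3,t7},{t4,t5},{t5,t7},{t1,t2,t5},{t3,t6,t7},{t5,t6,t7}} A25={{t5},{t1,t5},{t2,t5},{t4,t5},{t5,t6},{t5,t7},{t1,t2,t5},{t5,t6,t7}} A34={{t7},{t1,t7},{t3,t7},{t4,t7},{t5,t7},{t6,t7},{t3,t6,t7},{t5,t6,t7}} A35={{t1,t7},{t5,t7},{t5,t6,t7}} A45={{t1,t2},{t1,t7},{t2,t5},{t4,t5},{t5,t7},{t1,t2,t5},{t5,t6,t7}}
  A123={{t3,t6},{t5,t7},{t3,t6,t7},{t5,t6,t7}} A124={{t2,t5},{t4,t5},{t5,t7},{t1,t2,t5},{t3,t6,t7},{t5,t6,t7}} A125={{t5},{t1,t5},{t2,t5},{t4,t5},{t5,t6},{t5,t7},{t1,t2,t5},{t5,t6,t7}} A134={{t5,t7},{t6,t7},{t3,t6,t7},{t5,t6,t7}} A135={{t5,t7},{t5,t6,t7}} A145={{t2,t5},{t4,t5},{t5,t7},{t1,t2,t5},{t5,t6,t7}} A234={{t3,t7},{t5,t7},{t3,t6,t7},{t5,t6,t7}} A235={{t5,t7},{t5,t6,t7}} A245={{t2,t5},{t4,t5},{t5,t7},{t1,t2,t5},{t5,t6,t7}} A345={{t1,t7},{t5,t7},{t5,t6,t7}}
  A1234={{t5,t7},{t3,t6,t7},{t5,t6,t7}} A1235={{t5,t7},{t5,t6,t7}} A1245={{t2,t5},{t4,t5},{t5,t7},{t1,t2,t5},{t5,t6,t7}} A1345={{t5,t7},{t5,t6,t7}} A2345={{t5,t7},{t5,t6,t7}}
  A12345={{t5,t7},{t5,t6,t7}}
components per intersection:
  A1: {{t5},{t6},{t1,t5},{t2,t5},{t2,t6},{t3,t6},{t4,t5},{t5,t6},{t5,t7},{t6,t7},{t1,t2,t5},{t3,t6,t7},{t5,t6,t7}}
  A2: {{t3},{t3,t6},{t3,t7},{t3,t6,t7}} {{t5},{t1,t5},{t2,t5},{t4,t5},{t5,t6},{t5,t7},{t1,t2,t5},{t5,t6,t7}}
  A3: {{t3},{t7},{t1,t7},{t3,t6},{t3,t7},{t4,t7},{t5,t7},{t6,t7},{t3,t6,t7},{t5,t6,t7}}
  A4: {{t2},{t1,t2},{t2,t5},{t2,t6},{t1,t2,t5}} {{t4},{t7},{t1,t7},{t3,t7},{t4,t5},{t4,t7},{t5,t7},{t6,t7},{t3,t6,t7},{t5,t6,t7}}
  A5: {{t1},{t5},{t1,t2},{t1,t5},{t1,t7},{t2,t5},{t4,t5},{t5,t6},{t5,t7},{t1,t2,t5},{t5,t6,t7}}
  A12: {{t5},{t1,t5},{t2,t5},{t4,t5},{t5,t6},{t5,t7},{t1,t2,t5},{t5,t6,t7}} {{t3,t6},{t3,t6,t7}}
  A13: {{t3,t6},{t5,t7},{t6,t7},{t3,t6,t7},{t5,t6,t7}}
  A14: {{t2,t5},{t1,t2,t5}} {{t2,t6}} {{t4,t5}} {{t5,t7},{t6,t7},{t3,t6,t7},{t5,t6,t7}}
  A15: {{t5},{t1,t5},{t2,t5},{t4,t5},{t5,t6},{t5,t7},{t1,t2,t5},{t5,t6,t7}}
  A23: {{t3},{t3,t6},{t3,t7},{t3,t6,t7}} {{t5,t7},{t5,t6,t7}}
  A24: {{t2,t5},{t1,t2,t5}} {{t3,t7},{t3,t6,t7}} {{t4,t5}} {{t5,t7},{t5,t6,t7}}
  A25: {{t5},{t1,t5},{t2,t5},{t4,t5},{t5,t6},{t5,t7},{t1,t2,t5},{t5,t6,t7}}
  A34: {{t7},{t1,t7},{t3,t7},{t4,t7},{t5,t7},{t6,t7},{t3,t6,t7},{t5,t6,t7}}
  A35: {{t1,t7}} {{t5,t7},{t5,t6,t7}}
  A45: {{t1,t2},{t2,t5},{t1,t2,t5}} {{t1,t7}} {{t4,t5}} {{t5,t7},{t5,t6,t7}}
  A123: {{t3,t6},{t3,t6,t7}} {{t5,t7},{t5,t6,t7}}
  A124: {{t2,t5},{t1,t2,t5}} {{t4,t5}} {{t5,t7},{t5,t6,t7}} {{t3,t6,t7}}
  A125: {{t5},{t1,t5},{t2,t5},{t4,t5},{t5,t6},{t5,t7},{t1,t2,t5},{t5,t6,t7}}
  A134: {{t5,t7},{t6,t7},{t3,t6,t7},{t5,t6,t7}}
  A135: {{t5,t7},{t5,t6,t7}}
  A145: {{t2,t5},{t1,t2,t5}} {{t4,t5}} {{t5,t7},{t5,t6,t7}}
  A234: {{t3,t7},{t3,t6,t7}} {{t5,t7},{t5,t6,t7}}
  A235: {{t5,t7},{t5,t6,t7}}
  A245: {{t2,t5},{t1,t2,t5}} {{t4,t5}} {{t5,t7},{t5,t6,t7}}
  A345: {{t1,t7}} {{t5,t7},{t5,t6,t7}}
  A1234: {{t5,t7},{t5,t6,t7}} {{t3,t6,t7}}
  A1235: {{t5,t7},{t5,t6,t7}}
  A1245: {{t2,t5},{t1,t2,t5}} {{t4,t5}} {{t5,t7},{t5,t6,t7}}
  A1345: {{t5,t7},{t5,t6,t7}}
  A2345: {{t5,t7},{t5,t6,t7}}
  A12345: {{t5,t7},{t5,t6,t7}}
C dims 7,22,20,8; δ0: rk 6, SNF 1^6; δ1: rk 13, SNF 1^13; δ2: rk 7, SNF 1^7
degree 0: 7−6−0 = 1 → Ȟ^0 ≅ Z
degree 1: 22−13−6 = 3 → Ȟ^1 ≅ Z^3
degree 2: 20−7−13 = 0 → Ȟ^2 ≅ 0

Ȟ^0 ≅ Z, Ȟ^1 ≅ Z^3, Ȟ^2 ≅ 0


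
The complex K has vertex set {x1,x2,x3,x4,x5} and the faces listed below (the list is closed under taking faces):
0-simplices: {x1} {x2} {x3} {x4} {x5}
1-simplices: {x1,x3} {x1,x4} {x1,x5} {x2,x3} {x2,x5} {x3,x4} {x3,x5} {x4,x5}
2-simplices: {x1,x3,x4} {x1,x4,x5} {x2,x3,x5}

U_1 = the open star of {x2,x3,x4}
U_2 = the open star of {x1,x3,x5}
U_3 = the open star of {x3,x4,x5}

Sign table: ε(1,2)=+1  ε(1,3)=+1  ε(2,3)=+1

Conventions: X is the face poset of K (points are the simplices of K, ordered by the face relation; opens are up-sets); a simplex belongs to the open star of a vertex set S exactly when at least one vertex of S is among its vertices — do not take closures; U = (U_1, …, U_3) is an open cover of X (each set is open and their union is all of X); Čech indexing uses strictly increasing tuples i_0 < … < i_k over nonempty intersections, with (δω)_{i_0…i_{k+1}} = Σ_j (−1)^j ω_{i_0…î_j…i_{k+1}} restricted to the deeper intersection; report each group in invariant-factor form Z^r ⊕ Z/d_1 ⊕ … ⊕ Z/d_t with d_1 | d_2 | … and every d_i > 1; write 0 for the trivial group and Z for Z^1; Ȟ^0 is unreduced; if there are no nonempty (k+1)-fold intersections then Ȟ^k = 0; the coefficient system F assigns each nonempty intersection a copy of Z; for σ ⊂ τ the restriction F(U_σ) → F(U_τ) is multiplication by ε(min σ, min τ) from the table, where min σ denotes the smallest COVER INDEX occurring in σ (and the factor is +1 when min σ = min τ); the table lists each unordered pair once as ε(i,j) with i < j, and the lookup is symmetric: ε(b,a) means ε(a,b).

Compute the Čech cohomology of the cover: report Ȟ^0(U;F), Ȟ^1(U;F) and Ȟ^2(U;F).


Ȟ^0(U;F) ≅ Z, Ȟ^1(U;F) ≅ 0, Ȟ^2(U;F) ≅ 0

nonempty intersections:
  U1={{x2},{x3},{x4},{x1,x3},{x1,x4},{x2,x3},{x2,x5},{x3,x4},{x3,x5},{x4,x5},{x1,x3,x4},{x1,x4,x5},{x2,x3,x5}} U2={{x1},{x3},{x5},{x1,x3},{x1,x4},{x1,x5},{x2,x3},{x2,x5},{x3,x4},{x3,x5},{x4,x5},{x1,x3,x4},{x1,x4,x5},{x2,x3,x5}} U3={{x3},{x4},{x5},{x1,x3},{x1,x4},{x1,x5},{x2,x3},{x2,x5},{x3,x4},{x3,x5},{x4,x5},{x1,x3,x4},{x1,x4,x5},{x2,x3,x5}}
  U12={{x3},{x1,x3},{x1,x4},{x2,x3},{x2,x5},{x3,x4},{x3,x5},{x4,x5},{x1,x3,x4},{x1,x4,x5},{x2,x3,x5}} U13={{x3},{x4},{x1,x3},{x1,x4},{x2,x3},{x2,x5},{x3,x4},{x3,x5},{x4,x5},{x1,x3,x4},{x1,x4,x5},{x2,x3,x5}} U23={{x3},{x5},{x1,x3},{x1,x4},{x1,x5},{x2,x3},{x2,x5},{x3,x4},{x3,x5},{x4,x5},{x1,x3,x4},{x1,x4,x5},{x2,x3,x5}}
  U123={{x3},{x1,x3},{x1,x4},{x2,x3},{x2,x5},{x3,x4},{x3,x5},{x4,x5},{x1,x3,x4},{x1,x4,x5},{x2,x3,x5}}
C dims 3,3,1; δ0: rk 2, SNF 1^2; δ1: rk 1, SNF 1^1
Ȟ^0: (3−2)−0=1 ⇒ Z
Ȟ^1: (3−1)−2=0 ⇒ 0
Ȟ^2: (1−0)−1=0 ⇒ 0


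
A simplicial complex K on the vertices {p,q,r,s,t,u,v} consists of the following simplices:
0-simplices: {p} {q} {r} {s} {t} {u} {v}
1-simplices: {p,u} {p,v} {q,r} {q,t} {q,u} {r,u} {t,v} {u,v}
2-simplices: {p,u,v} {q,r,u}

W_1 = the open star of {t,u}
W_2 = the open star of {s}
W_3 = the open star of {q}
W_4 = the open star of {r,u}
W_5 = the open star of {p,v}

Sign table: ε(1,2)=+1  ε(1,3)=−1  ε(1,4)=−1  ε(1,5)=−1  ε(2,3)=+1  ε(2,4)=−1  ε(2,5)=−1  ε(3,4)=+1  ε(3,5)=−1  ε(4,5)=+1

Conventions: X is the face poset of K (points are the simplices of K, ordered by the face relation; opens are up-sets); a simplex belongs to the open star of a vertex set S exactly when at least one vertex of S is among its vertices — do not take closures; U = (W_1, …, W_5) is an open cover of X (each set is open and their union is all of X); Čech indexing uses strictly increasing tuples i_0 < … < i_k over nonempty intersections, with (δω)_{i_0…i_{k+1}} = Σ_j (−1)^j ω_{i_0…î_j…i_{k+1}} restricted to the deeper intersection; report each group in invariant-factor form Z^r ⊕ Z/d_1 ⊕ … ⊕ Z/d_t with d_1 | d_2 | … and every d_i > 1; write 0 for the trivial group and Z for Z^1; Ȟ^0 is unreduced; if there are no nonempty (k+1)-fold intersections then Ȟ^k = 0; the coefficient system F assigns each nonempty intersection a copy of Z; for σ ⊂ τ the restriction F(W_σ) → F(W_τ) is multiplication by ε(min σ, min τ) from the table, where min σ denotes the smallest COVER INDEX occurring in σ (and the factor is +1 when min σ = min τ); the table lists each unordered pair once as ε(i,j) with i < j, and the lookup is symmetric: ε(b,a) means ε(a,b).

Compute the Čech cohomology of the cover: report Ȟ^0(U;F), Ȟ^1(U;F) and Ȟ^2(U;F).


nonempty overlaps:
  W1={{t},{u},{p,u},{q,t},{q,u},{r,u},{t,v},{u,v},{p,u,v},{q,r,u}} W2={{s}} W3={{q},{q,r},{q,t},{q,u},{q,r,u}} W4={{r},{u},{p,u},{q,r},{q,u},{r,u},{u,v},{p,u,v},{q,r,u}} W5={{p},{v},{p,u},{p,v},{t,v},{u,v},{p,u,v}}
  W13={{q,t},{q,u},{q,r,u}} W14={{u},{p,u},{q,u},{r,u},{u,v},{p,u,v},{q,r,u}} W15={{p,u},{t,v},{u,v},{p,u,v}} W34={{q,r},{q,u},{q,r,u}} W45={{p,u},{u,v},{p,u,v}}
  W134={{q,u},{q,r,u}} W145={{p,u},{u,v},{p,u,v}}
C dims 5,5,2; δ0: rk 3, SNF 1^3; δ1: rk 2, SNF 1^2
degree 0: 5−3−0 = 2 → Ȟ^0 ≅ Z^2
degree 1: 5−2−3 = 0 → Ȟ^1 ≅ 0
degree 2: 2−0−2 = 0 → Ȟ^2 ≅ 0

Ȟ^0(U;F) ≅ Z^2,  Ȟ^1(U;F) ≅ 0,  Ȟ^2(U;F) ≅ 0


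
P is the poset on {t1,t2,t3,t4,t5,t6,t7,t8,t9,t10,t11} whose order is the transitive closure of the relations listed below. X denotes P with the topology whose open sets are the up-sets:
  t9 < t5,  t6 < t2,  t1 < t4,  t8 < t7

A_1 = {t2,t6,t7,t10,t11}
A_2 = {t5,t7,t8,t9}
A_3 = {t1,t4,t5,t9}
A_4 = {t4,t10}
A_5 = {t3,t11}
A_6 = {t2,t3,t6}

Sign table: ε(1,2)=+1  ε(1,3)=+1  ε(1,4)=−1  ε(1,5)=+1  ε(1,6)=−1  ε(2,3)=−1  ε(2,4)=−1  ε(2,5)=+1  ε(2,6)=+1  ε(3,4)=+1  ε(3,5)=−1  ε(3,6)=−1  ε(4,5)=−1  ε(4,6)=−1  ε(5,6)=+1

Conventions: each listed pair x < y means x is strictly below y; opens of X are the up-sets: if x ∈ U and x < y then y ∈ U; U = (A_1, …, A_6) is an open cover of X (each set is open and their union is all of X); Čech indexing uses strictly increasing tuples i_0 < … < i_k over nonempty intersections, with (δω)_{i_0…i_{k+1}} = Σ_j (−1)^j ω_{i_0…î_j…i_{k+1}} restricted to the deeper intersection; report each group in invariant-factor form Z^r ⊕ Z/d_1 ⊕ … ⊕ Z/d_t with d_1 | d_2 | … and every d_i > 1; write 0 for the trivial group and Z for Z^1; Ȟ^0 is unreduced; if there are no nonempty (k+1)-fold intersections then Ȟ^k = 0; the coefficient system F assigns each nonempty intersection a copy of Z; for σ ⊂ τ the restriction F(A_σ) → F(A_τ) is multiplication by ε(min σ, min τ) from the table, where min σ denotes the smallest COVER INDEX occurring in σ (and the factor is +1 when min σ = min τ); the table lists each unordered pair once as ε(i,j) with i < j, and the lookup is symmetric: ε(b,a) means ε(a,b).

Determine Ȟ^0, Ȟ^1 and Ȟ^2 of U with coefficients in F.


cover nerve:
  A12={t7} A14={t10} A15={t11} A16={t2,t6} A23={t5,t9} A34={t4} A56={t3}
C dims 6,7; δ0: rk 6, SNF 1^5·2
Ȟ^0: (6−6)−0=0 ⇒ 0
Ȟ^1: (7−0)−6=1 plus torsion [2] ⇒ Z ⊕ Z/2
Ȟ^2: (0−0)−0=0 ⇒ 0

Ȟ^0(U;F) ≅ 0, Ȟ^1(U;F) ≅ Z ⊕ Z/2, Ȟ^2(U;F) ≅ 0
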